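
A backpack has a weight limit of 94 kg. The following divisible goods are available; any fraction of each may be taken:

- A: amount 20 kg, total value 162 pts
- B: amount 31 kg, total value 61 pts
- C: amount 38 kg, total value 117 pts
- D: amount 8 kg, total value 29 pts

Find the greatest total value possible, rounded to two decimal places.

Take in order of value per unit:
- A (162/20 per unit): all 20 → value 162, running total 162.00
- D (29/8 per unit): all 8 → value 29, running total 191.00
- C (117/38 per unit): all 38 → value 117, running total 308.00
- B (61/31 per unit): 28 of 31 → value 28×61/31 = 55.0968, running total 363.10
Total 363.10.

363.10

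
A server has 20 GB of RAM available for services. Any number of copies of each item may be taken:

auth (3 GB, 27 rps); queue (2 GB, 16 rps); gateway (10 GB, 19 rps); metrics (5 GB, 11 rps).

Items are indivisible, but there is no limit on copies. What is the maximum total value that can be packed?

178 rps

Best value-per-unit is auth at 27/3; filling with it alone gives 6×27 = 162.
Optimal mix: 6×auth + 1×queue → memory 20, value 178.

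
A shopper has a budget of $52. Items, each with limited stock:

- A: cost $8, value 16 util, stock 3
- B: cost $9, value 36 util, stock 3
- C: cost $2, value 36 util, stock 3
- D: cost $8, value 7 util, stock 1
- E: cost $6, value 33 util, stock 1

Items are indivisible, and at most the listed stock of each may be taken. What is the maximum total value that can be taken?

Best selections within cost 52 and stock limits:
- 1×A + 3×B + 3×C + 1×E: cost 47, value 265
- 3×B + 3×C + 1×D + 1×E: cost 47, value 256
- 3×B + 3×C + 1×E: cost 39, value 249
Best: 265 util.

265 util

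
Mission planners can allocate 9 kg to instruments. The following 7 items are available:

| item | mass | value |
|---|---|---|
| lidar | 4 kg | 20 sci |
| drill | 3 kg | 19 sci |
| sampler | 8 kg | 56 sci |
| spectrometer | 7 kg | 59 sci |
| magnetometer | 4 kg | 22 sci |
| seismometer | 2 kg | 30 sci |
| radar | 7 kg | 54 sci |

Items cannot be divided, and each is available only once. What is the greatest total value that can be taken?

Check high-value combinations within 9 kg:
- spectrometer+seismometer: mass 7+2=9, value 59+30=89
- seismometer+radar: mass 2+7=9, value 30+54=84
- drill+magnetometer+seismometer: mass 3+4+2=9, value 19+22+30=71
- lidar+drill+seismometer: mass 4+3+2=9, value 20+19+30=69
- spectrometer: mass 7, value 59
Best: 89 sci.

89 sci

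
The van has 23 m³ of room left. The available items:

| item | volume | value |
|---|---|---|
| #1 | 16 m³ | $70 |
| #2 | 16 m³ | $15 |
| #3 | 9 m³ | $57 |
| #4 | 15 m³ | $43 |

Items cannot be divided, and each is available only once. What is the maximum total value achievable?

Check high-value combinations within 23 m³:
- #1: volume 16, value 70
- #3: volume 9, value 57
- #4: volume 15, value 43
- #2: volume 16, value 15
Best: $70.

$70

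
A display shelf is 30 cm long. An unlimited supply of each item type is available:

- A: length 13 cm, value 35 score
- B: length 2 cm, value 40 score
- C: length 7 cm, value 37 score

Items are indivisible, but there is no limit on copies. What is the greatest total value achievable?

Best value-per-unit is B at 40/2, and filling with it alone uses length 15×2=30. No mix of the others beats 15×40 = 600.

600 score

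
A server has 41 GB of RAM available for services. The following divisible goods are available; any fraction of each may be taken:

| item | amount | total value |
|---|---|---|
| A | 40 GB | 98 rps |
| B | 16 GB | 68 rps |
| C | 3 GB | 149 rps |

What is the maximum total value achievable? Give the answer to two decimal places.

Take in order of value per unit:
- C (149/3 per unit): all 3 → value 149, running total 149.00
- B (68/16 per unit): all 16 → value 68, running total 217.00
- A (98/40 per unit): 22 of 40 → value 22×98/40 = 53.9000, running total 270.90
Total 270.90.

270.90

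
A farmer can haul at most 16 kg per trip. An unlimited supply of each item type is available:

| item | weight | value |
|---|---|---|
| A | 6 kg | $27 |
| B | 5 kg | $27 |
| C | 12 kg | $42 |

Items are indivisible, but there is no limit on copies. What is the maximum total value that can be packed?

Best value-per-unit is B at 27/5; filling with it alone gives 3×27 = 81.
Optimal mix: 1×A + 2×B → weight 16, value 81.

$81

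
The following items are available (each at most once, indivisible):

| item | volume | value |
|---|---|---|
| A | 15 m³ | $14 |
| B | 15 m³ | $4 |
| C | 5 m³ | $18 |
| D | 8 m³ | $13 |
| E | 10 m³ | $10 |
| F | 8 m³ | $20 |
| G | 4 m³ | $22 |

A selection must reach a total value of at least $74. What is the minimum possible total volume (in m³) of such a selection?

Subsets with value ≥ 74, sorted by total volume:
- A+C+F+G: volume 32, value 74
- C+D+E+F+G: volume 35, value 83
Minimum volume: 32 m³.

32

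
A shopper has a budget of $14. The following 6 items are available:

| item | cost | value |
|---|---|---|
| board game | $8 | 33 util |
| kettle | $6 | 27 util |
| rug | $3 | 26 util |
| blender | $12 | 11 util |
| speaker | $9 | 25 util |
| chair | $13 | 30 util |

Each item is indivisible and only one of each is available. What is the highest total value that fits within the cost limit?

60 util

Check high-value combinations within $14:
- board game+kettle: cost 8+6=14, value 33+27=60
- board game+rug: cost 8+3=11, value 33+26=59
- kettle+rug: cost 6+3=9, value 27+26=53
- rug+speaker: cost 3+9=12, value 26+25=51
Best: 60 util.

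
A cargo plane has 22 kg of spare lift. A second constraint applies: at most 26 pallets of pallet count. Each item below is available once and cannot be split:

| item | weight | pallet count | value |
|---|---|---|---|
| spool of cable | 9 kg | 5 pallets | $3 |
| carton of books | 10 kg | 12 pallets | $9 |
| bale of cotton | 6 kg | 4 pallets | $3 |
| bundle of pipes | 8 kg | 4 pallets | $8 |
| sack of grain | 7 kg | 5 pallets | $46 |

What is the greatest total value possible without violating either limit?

Feasible sets respecting both limits:
- bale of cotton+bundle of pipes+sack of grain: weight 21, pallet count 13, value 57
- carton of books+sack of grain: weight 17, pallet count 17, value 55
- bundle of pipes+sack of grain: weight 15, pallet count 9, value 54
Best: $57.

$57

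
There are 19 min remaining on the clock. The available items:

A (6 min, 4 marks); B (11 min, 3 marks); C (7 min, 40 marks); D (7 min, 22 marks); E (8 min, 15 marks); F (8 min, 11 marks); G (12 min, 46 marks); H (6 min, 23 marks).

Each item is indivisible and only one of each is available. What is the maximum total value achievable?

86 marks

Check high-value combinations within 19 min:
- C+G: time 7+12=19, value 40+46=86
- G+H: time 12+6=18, value 46+23=69
- D+G: time 7+12=19, value 22+46=68
- A+C+H: time 6+7+6=19, value 4+40+23=67
Best: 86 marks.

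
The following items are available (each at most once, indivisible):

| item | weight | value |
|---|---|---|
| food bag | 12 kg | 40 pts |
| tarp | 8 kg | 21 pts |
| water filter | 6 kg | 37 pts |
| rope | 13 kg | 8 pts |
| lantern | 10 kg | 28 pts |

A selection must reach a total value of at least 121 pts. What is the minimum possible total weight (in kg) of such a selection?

Subsets with value ≥ 121, sorted by total weight:
- food bag+tarp+water filter+lantern: weight 36, value 126
- food bag+tarp+water filter+rope+lantern: weight 49, value 134
Minimum weight: 36 kg.

36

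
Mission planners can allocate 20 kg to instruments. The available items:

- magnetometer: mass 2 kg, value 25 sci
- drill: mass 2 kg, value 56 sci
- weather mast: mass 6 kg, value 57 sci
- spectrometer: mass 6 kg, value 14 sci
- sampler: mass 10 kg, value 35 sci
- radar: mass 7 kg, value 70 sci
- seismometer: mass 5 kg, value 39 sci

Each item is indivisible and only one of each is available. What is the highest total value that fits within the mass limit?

Check high-value combinations within 20 kg:
- drill+weather mast+radar+seismometer: mass 2+6+7+5=20, value 56+57+70+39=222
- magnetometer+drill+weather mast+radar: mass 2+2+6+7=17, value 25+56+57+70=208
- magnetometer+weather mast+radar+seismometer: mass 2+6+7+5=20, value 25+57+70+39=191
Best: 222 sci.

222 sci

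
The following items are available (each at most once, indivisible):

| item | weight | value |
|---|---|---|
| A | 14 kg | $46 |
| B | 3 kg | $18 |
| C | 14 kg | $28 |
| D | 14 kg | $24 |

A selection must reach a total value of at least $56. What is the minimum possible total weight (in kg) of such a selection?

17

Subsets with value ≥ 56, sorted by total weight:
- A+B: weight 17, value 64
- A+C: weight 28, value 74
Minimum weight: 17 kg.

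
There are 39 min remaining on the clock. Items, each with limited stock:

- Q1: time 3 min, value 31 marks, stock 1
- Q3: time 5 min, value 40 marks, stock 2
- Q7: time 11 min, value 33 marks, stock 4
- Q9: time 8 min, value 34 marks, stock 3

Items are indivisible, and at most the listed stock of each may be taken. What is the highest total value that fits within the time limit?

213 marks

Best selections within time 39 and stock limits:
- 1×Q1 + 2×Q3 + 3×Q9: time 37, value 213
- 2×Q3 + 3×Q9: time 34, value 182
- 2×Q3 + 1×Q7 + 2×Q9: time 37, value 181
Best: 213 marks.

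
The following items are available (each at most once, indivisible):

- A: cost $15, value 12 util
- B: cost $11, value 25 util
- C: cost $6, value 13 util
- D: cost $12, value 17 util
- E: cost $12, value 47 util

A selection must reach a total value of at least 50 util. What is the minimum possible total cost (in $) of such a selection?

18

Subsets with value ≥ 50, sorted by total cost:
- C+E: cost 18, value 60
- B+E: cost 23, value 72
- D+E: cost 24, value 64
- A+E: cost 27, value 59
Minimum cost: 18 $.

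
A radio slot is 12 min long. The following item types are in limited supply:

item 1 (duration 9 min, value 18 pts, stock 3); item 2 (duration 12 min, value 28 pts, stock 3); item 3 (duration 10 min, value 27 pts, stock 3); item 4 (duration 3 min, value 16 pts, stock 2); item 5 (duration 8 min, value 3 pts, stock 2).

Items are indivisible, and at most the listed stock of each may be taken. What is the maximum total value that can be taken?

Best selections within duration 12 and stock limits:
- 1×item 1 + 1×item 4: duration 12, value 34
- 2×item 4: duration 6, value 32
Best: 34 pts.

34 pts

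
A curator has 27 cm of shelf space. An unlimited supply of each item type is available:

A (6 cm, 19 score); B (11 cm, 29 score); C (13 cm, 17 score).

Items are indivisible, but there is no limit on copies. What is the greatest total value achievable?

76 score

Best value-per-unit is A at 19/6, and filling with it alone uses length 4×6=24. No mix of the others beats 4×19 = 76.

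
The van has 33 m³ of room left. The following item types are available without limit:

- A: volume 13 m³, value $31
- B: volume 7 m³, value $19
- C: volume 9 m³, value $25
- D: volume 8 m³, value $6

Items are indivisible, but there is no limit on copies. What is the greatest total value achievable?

Best value-per-unit is C at 25/9; filling with it alone gives 3×25 = 75.
Optimal mix: 2×B + 2×C → volume 32, value 88.

$88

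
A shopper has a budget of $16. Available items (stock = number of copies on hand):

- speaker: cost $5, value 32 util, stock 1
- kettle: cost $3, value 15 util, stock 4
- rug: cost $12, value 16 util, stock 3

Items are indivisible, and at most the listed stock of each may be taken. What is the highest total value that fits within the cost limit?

77 util

Top feasible selections:
- 1×speaker + 3×kettle: cost 14, value 77
- 1×speaker + 2×kettle: cost 11, value 62
- 4×kettle: cost 12, value 60
Best: 77 util.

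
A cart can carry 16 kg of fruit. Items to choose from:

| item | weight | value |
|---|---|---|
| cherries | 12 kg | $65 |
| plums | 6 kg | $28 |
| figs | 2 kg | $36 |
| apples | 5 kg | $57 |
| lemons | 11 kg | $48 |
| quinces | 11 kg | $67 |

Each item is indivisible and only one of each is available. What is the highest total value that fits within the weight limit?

Check high-value combinations within 16 kg:
- apples+quinces: weight 5+11=16, value 57+67=124
- plums+figs+apples: weight 6+2+5=13, value 28+36+57=121
- apples+lemons: weight 5+11=16, value 57+48=105
- figs+quinces: weight 2+11=13, value 36+67=103
Best: $124.

$124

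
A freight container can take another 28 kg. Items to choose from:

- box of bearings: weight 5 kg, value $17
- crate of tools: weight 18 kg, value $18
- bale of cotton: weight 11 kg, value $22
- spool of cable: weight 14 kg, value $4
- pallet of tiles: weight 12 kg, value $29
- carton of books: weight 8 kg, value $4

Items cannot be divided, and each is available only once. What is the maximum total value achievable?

$68

This is a 0/1 knapsack; check combinations near the capacity.
- box of bearings+bale of cotton+pallet of tiles: weight 5+11+12=28, value 17+22+29=68
- bale of cotton+pallet of tiles: weight 11+12=23, value 22+29=51
- box of bearings+pallet of tiles+carton of books: weight 5+12+8=25, value 17+29+4=50
- box of bearings+pallet of tiles: weight 5+12=17, value 17+29=46
- box of bearings+bale of cotton+carton of books: weight 5+11+8=24, value 17+22+4=43
Best: $68.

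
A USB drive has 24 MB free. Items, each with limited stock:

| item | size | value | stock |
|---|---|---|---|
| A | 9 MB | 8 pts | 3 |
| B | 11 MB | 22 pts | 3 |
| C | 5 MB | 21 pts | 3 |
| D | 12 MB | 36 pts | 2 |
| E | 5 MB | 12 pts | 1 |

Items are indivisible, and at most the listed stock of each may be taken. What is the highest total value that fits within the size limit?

78 pts

Top feasible selections:
- 2×C + 1×D: size 22, value 78
- 3×C + 1×E: size 20, value 75
- 2×D: size 24, value 72
- 1×A + 3×C: size 24, value 71
Best: 78 pts.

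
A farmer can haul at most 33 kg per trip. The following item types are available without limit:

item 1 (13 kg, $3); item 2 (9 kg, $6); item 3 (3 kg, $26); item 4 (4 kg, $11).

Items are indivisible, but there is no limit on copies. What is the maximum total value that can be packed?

Best value-per-unit is item 3 at 26/3, and filling with it alone uses weight 11×3=33. No mix of the others beats 11×26 = 286.

$286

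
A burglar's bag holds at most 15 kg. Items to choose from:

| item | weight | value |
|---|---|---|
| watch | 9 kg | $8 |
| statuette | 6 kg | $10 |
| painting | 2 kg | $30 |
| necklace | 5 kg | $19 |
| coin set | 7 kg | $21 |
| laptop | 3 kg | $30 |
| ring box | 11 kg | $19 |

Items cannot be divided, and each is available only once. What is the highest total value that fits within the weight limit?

This is a 0/1 knapsack; check combinations near the capacity.
- painting+coin set+laptop: weight 2+7+3=12, value 30+21+30=81
- painting+necklace+laptop: weight 2+5+3=10, value 30+19+30=79
- statuette+painting+laptop: weight 6+2+3=11, value 10+30+30=70
- painting+necklace+coin set: weight 2+5+7=14, value 30+19+21=70
Best: $81.

$81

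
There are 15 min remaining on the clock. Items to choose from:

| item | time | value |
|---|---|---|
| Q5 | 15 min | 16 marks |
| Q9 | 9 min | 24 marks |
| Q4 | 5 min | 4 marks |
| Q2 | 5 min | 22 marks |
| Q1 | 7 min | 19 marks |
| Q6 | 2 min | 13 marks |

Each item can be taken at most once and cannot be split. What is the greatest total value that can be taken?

54 marks

Check high-value combinations within 15 min:
- Q2+Q1+Q6: time 5+7+2=14, value 22+19+13=54
- Q9+Q2: time 9+5=14, value 24+22=46
- Q2+Q1: time 5+7=12, value 22+19=41
- Q4+Q2+Q6: time 5+5+2=12, value 4+22+13=39
- Q9+Q6: time 9+2=11, value 24+13=37
Best: 54 marks.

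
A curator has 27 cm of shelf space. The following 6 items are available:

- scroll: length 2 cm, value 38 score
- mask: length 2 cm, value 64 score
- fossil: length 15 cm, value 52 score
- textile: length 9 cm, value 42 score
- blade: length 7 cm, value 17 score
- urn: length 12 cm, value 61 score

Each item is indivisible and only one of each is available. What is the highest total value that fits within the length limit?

205 score

Check high-value combinations within 27 cm:
- scroll+mask+textile+urn: length 2+2+9+12=25, value 38+64+42+61=205
- scroll+mask+blade+urn: length 2+2+7+12=23, value 38+64+17+61=180
- scroll+mask+fossil+blade: length 2+2+15+7=26, value 38+64+52+17=171
- mask+textile+urn: length 2+9+12=23, value 64+42+61=167
Best: 205 score.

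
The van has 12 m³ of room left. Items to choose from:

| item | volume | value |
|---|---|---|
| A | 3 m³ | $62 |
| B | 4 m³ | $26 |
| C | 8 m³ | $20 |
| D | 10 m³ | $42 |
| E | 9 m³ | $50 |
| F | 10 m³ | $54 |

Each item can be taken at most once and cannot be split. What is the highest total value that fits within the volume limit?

$112

Check high-value combinations within 12 m³:
- A+E: volume 3+9=12, value 62+50=112
- A+B: volume 3+4=7, value 62+26=88
- A+C: volume 3+8=11, value 62+20=82
- A: volume 3, value 62
Best: $112.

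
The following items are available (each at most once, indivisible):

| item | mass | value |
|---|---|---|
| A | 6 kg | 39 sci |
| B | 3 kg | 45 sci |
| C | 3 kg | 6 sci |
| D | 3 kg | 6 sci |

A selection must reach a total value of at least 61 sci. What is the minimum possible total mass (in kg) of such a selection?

9

Subsets with value ≥ 61, sorted by total mass:
- A+B: mass 9, value 84
- A+B+C: mass 12, value 90
- A+B+D: mass 12, value 90
- A+B+C+D: mass 15, value 96
Minimum mass: 9 kg.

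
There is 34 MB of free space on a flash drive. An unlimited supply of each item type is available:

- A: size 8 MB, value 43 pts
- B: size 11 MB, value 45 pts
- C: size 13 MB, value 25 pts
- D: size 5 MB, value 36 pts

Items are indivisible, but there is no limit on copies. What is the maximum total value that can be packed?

Best value-per-unit is D at 36/5; filling with it alone gives 6×36 = 216.
Optimal mix: 1×A + 5×D → size 33, value 223.

223 pts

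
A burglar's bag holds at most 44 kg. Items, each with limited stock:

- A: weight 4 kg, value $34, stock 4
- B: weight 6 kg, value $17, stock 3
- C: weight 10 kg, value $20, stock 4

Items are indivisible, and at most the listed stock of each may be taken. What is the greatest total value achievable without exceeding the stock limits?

Top feasible selections:
- 4×A + 3×B + 1×C: weight 44, value 207
- 4×A + 1×B + 2×C: weight 42, value 193
- 4×A + 2×B + 1×C: weight 38, value 190
Best: $207.

$207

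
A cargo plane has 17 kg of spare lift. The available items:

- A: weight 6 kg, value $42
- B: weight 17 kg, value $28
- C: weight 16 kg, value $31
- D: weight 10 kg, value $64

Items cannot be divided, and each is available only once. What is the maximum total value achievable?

$106

Check high-value combinations within 17 kg:
- A+D: weight 6+10=16, value 42+64=106
- D: weight 10, value 64
- A: weight 6, value 42
- C: weight 16, value 31
Best: $106.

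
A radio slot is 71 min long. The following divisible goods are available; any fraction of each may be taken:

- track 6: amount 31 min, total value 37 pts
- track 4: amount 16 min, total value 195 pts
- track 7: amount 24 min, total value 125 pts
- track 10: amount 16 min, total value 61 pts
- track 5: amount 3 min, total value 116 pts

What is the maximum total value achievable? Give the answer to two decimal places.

Take in order of value per unit:
- track 5 (116/3 per unit): all 3 → value 116, running total 116.00
- track 4 (195/16 per unit): all 16 → value 195, running total 311.00
- track 7 (125/24 per unit): all 24 → value 125, running total 436.00
- track 10 (61/16 per unit): all 16 → value 61, running total 497.00
- track 6 (37/31 per unit): 12 of 31 → value 12×37/31 = 14.3226, running total 511.32
Total 511.32.

511.32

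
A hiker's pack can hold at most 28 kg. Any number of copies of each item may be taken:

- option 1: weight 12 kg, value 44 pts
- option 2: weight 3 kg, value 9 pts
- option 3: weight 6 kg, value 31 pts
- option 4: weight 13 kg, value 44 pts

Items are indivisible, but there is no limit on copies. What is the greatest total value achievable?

133 pts

Best value-per-unit is option 3 at 31/6; filling with it alone gives 4×31 = 124.
Optimal mix: 1×option 2 + 4×option 3 → weight 27, value 133.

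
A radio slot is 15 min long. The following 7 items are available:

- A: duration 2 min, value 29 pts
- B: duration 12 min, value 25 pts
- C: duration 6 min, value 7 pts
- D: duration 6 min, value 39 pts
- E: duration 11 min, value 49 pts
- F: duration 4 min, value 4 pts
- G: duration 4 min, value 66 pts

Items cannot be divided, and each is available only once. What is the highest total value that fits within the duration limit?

134 pts

This is a 0/1 knapsack; check combinations near the capacity.
- A+D+G: duration 2+6+4=12, value 29+39+66=134
- E+G: duration 11+4=15, value 49+66=115
- D+F+G: duration 6+4+4=14, value 39+4+66=109
- D+G: duration 6+4=10, value 39+66=105
Best: 134 pts.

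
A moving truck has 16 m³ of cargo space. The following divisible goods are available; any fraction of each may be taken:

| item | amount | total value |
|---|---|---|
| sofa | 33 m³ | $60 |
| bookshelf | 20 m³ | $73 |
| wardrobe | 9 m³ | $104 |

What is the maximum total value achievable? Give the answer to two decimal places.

Take in order of value per unit:
- wardrobe (104/9 per unit): all 9 → value 104, running total 104.00
- bookshelf (73/20 per unit): 7 of 20 → value 7×73/20 = 25.5500, running total 129.55
Total 129.55.

129.55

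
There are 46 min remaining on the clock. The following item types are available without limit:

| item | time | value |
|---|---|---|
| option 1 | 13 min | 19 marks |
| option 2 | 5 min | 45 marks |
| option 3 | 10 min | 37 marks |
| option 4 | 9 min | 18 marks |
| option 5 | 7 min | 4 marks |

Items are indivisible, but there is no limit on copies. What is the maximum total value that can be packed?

405 marks

Best value-per-unit is option 2 at 45/5, and filling with it alone uses time 9×5=45. No mix of the others beats 9×45 = 405.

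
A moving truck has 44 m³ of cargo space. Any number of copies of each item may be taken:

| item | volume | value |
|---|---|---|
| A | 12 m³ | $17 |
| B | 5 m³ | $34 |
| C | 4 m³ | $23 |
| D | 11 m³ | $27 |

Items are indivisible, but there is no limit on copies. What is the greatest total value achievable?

$295

Best value-per-unit is B at 34/5; filling with it alone gives 8×34 = 272.
Optimal mix: 8×B + 1×C → volume 44, value 295.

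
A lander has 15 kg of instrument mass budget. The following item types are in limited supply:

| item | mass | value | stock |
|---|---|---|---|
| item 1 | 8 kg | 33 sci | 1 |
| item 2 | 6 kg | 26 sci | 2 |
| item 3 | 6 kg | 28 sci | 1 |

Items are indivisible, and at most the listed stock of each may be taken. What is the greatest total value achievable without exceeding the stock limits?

61 sci

Best selections within mass 15 and stock limits:
- 1×item 1 + 1×item 3: mass 14, value 61
- 1×item 1 + 1×item 2: mass 14, value 59
Best: 61 sci.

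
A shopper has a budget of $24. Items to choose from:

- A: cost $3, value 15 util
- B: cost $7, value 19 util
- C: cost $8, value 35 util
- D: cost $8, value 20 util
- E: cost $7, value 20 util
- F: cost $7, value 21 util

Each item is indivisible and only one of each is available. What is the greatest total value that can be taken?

Check high-value combinations within $24:
- C+E+F: cost 8+7+7=22, value 35+20+21=76
- C+D+F: cost 8+8+7=23, value 35+20+21=76
- B+C+F: cost 7+8+7=22, value 19+35+21=75
Best: 76 util.

76 util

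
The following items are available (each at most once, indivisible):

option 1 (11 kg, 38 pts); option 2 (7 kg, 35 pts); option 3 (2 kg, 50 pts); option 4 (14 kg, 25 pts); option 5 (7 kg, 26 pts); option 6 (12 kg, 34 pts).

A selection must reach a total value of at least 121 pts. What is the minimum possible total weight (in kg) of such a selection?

Subsets with value ≥ 121, sorted by total weight:
- option 1+option 2+option 3: weight 20, value 123
- option 1+option 3+option 6: weight 25, value 122
Minimum weight: 20 kg.

20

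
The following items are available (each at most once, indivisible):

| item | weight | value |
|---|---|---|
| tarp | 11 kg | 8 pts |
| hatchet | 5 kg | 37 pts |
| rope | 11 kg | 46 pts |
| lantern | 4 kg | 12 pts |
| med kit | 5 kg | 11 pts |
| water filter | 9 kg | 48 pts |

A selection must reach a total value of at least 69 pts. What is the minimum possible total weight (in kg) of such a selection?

14

Subsets with value ≥ 69, sorted by total weight:
- hatchet+water filter: weight 14, value 85
- hatchet+rope: weight 16, value 83
- hatchet+lantern+water filter: weight 18, value 97
- lantern+med kit+water filter: weight 18, value 71
Minimum weight: 14 kg.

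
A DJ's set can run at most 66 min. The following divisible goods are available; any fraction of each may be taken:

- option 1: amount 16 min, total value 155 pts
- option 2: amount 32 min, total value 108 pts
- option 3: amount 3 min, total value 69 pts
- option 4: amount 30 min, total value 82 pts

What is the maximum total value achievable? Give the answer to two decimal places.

Take in order of value per unit:
- option 3 (69/3 per unit): all 3 → value 69, running total 69.00
- option 1 (155/16 per unit): all 16 → value 155, running total 224.00
- option 2 (108/32 per unit): all 32 → value 108, running total 332.00
- option 4 (82/30 per unit): 15 of 30 → value 15×82/30 = 41.0000, running total 373.00
Total 373.00.

373.00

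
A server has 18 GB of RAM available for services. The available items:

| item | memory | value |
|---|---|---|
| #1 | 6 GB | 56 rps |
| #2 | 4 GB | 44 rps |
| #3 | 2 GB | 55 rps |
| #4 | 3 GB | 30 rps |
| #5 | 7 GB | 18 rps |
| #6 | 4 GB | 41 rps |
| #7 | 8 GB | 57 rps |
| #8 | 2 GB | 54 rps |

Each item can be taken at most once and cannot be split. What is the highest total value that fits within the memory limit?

250 rps

Check high-value combinations within 18 GB:
- #1+#2+#3+#6+#8: memory 6+4+2+4+2=18, value 56+44+55+41+54=250
- #1+#2+#3+#4+#8: memory 6+4+2+3+2=17, value 56+44+55+30+54=239
- #1+#3+#4+#6+#8: memory 6+2+3+4+2=17, value 56+55+30+41+54=236
- #2+#3+#4+#6+#8: memory 4+2+3+4+2=15, value 44+55+30+41+54=224
Best: 250 rps.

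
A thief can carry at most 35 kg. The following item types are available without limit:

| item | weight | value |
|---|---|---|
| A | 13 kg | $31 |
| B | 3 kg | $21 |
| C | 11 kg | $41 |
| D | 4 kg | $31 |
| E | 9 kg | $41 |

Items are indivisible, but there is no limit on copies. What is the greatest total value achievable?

Best value-per-unit is D at 31/4; filling with it alone gives 8×31 = 248.
Optimal mix: 1×B + 8×D → weight 35, value 269.

$269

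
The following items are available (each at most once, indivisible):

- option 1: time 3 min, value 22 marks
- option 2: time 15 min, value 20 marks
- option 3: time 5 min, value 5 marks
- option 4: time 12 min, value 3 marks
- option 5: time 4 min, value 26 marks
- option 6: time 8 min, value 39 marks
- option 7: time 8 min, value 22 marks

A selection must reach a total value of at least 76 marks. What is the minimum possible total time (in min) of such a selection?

Subsets with value ≥ 76, sorted by total time:
- option 1+option 5+option 6: time 15, value 87
- option 1+option 6+option 7: time 19, value 83
Minimum time: 15 min.

15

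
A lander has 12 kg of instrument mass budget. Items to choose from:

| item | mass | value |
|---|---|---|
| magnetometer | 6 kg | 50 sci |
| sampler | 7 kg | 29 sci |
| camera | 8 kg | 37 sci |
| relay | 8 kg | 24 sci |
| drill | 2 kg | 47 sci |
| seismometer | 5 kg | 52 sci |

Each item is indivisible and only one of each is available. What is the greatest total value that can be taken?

Check high-value combinations within 12 kg:
- magnetometer+seismometer: mass 6+5=11, value 50+52=102
- drill+seismometer: mass 2+5=7, value 47+52=99
- magnetometer+drill: mass 6+2=8, value 50+47=97
Best: 102 sci.

102 sci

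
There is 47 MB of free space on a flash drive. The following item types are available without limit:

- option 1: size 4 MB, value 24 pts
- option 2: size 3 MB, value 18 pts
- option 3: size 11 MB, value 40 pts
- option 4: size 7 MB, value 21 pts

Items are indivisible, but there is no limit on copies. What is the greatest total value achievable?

282 pts

Best value-per-unit is option 1 at 24/4; filling with it alone gives 11×24 = 264.
Optimal mix: 11×option 1 + 1×option 2 → size 47, value 282.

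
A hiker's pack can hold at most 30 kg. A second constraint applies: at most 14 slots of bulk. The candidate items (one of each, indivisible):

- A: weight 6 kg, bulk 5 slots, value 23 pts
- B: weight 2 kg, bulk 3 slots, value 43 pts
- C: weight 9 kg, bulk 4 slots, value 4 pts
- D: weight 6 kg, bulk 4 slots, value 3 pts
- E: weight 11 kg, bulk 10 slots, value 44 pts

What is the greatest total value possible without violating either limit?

87 pts

Feasible sets respecting both limits:
- B+E: weight 13, bulk 13, value 87
- A+B+C: weight 17, bulk 12, value 70
- A+B+D: weight 14, bulk 12, value 69
- A+B: weight 8, bulk 8, value 66
Best: 87 pts.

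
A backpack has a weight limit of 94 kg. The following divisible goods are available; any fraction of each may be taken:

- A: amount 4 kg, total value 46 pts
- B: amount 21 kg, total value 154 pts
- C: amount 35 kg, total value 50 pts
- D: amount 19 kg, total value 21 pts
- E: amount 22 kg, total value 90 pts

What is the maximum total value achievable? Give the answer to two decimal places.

Take in order of value per unit:
- A (46/4 per unit): all 4 → value 46, running total 46.00
- B (154/21 per unit): all 21 → value 154, running total 200.00
- E (90/22 per unit): all 22 → value 90, running total 290.00
- C (50/35 per unit): all 35 → value 50, running total 340.00
- D (21/19 per unit): 12 of 19 → value 12×21/19 = 13.2632, running total 353.26
Total 353.26.

353.26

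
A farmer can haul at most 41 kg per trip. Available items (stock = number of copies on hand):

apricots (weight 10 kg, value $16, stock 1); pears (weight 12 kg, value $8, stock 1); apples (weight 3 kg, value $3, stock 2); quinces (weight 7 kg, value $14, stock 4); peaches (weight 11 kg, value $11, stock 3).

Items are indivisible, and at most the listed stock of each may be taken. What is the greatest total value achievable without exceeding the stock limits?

$75

Top feasible selections:
- 1×apricots + 1×apples + 4×quinces: weight 41, value 75
- 1×apricots + 4×quinces: weight 38, value 72
- 4×quinces + 1×peaches: weight 39, value 67
- 1×apricots + 2×apples + 3×quinces: weight 37, value 64
Best: $75.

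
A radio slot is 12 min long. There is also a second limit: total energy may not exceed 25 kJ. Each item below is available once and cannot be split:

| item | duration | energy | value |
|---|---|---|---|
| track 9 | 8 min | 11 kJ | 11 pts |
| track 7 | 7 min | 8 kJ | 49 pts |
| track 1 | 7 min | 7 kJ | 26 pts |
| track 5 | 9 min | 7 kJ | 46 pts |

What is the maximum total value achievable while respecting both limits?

49 pts

Feasible sets respecting both limits:
- track 7: duration 7, energy 8, value 49
- track 5: duration 9, energy 7, value 46
- track 1: duration 7, energy 7, value 26
Best: 49 pts.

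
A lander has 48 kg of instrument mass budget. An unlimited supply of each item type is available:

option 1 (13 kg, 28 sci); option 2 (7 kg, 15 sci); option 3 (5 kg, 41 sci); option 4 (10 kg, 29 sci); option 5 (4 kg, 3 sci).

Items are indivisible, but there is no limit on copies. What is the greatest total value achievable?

Best value-per-unit is option 3 at 41/5, and filling with it alone uses mass 9×5=45. No mix of the others beats 9×41 = 369.

369 sci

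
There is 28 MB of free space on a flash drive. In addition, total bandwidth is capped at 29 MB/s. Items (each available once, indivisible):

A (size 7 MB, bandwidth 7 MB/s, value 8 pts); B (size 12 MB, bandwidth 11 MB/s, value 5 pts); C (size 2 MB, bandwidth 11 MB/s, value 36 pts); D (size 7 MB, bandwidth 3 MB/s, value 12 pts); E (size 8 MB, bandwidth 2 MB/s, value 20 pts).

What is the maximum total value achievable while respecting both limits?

Feasible sets respecting both limits:
- A+C+D+E: size 24, bandwidth 23, value 76
- C+D+E: size 17, bandwidth 16, value 68
- A+C+E: size 17, bandwidth 20, value 64
- B+C+E: size 22, bandwidth 24, value 61
Best: 76 pts.

76 pts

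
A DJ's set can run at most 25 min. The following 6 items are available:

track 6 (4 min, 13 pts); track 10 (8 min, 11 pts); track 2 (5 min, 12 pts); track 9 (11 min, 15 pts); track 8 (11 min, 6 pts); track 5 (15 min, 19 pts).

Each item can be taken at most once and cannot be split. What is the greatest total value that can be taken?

44 pts

Check high-value combinations within 25 min:
- track 6+track 2+track 5: duration 4+5+15=24, value 13+12+19=44
- track 6+track 2+track 9: duration 4+5+11=20, value 13+12+15=40
- track 6+track 10+track 9: duration 4+8+11=23, value 13+11+15=39
Best: 44 pts.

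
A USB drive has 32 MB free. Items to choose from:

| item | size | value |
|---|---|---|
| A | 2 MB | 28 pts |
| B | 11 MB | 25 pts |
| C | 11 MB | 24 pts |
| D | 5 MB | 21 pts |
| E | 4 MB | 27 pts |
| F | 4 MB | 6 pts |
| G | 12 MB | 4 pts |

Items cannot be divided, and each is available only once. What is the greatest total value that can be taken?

This is a 0/1 knapsack; check combinations near the capacity.
- A+B+C+E+F: size 2+11+11+4+4=32, value 28+25+24+27+6=110
- A+B+D+E+F: size 2+11+5+4+4=26, value 28+25+21+27+6=107
- A+C+D+E+F: size 2+11+5+4+4=26, value 28+24+21+27+6=106
- A+B+C+E: size 2+11+11+4=28, value 28+25+24+27=104
Best: 110 pts.

110 pts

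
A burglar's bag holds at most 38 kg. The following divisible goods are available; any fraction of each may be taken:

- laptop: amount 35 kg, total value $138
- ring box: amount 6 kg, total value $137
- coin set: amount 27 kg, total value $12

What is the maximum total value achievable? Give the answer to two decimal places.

Take in order of value per unit:
- ring box (137/6 per unit): all 6 → value 137, running total 137.00
- laptop (138/35 per unit): 32 of 35 → value 32×138/35 = 126.1714, running total 263.17
Total 263.17.

263.17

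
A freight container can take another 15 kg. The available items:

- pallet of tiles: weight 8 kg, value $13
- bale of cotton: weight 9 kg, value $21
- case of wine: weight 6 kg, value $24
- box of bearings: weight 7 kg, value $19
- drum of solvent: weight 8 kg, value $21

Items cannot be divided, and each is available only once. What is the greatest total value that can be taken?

Check high-value combinations within 15 kg:
- case of wine+drum of solvent: weight 6+8=14, value 24+21=45
- bale of cotton+case of wine: weight 9+6=15, value 21+24=45
- case of wine+box of bearings: weight 6+7=13, value 24+19=43
Best: $45.

$45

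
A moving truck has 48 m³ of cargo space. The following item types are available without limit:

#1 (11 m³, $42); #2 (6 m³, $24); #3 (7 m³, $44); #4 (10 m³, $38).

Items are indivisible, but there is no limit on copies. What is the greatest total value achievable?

Best value-per-unit is #3 at 44/7; filling with it alone gives 6×44 = 264.
Optimal mix: 1×#2 + 6×#3 → volume 48, value 288.

$288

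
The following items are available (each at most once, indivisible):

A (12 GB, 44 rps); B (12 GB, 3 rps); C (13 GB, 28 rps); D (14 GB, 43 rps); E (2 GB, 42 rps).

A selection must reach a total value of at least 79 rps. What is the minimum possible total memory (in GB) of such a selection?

Subsets with value ≥ 79, sorted by total memory:
- A+E: memory 14, value 86
- D+E: memory 16, value 85
- A+B+E: memory 26, value 89
- A+D: memory 26, value 87
Minimum memory: 14 GB.

14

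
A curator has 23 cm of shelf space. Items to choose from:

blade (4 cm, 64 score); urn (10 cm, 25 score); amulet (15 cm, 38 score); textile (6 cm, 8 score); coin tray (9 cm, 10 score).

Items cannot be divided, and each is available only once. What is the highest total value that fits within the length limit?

102 score

This is a 0/1 knapsack; check combinations near the capacity.
- blade+amulet: length 4+15=19, value 64+38=102
- blade+urn+coin tray: length 4+10+9=23, value 64+25+10=99
- blade+urn+textile: length 4+10+6=20, value 64+25+8=97
- blade+urn: length 4+10=14, value 64+25=89
Best: 102 score.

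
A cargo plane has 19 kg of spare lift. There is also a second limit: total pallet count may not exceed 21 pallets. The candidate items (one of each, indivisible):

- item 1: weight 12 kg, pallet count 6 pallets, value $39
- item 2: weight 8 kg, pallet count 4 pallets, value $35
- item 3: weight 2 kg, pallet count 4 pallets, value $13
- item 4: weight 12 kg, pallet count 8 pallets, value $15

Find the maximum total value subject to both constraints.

$52

Feasible sets respecting both limits:
- item 1+item 3: weight 14, pallet count 10, value 52
- item 2+item 3: weight 10, pallet count 8, value 48
- item 1: weight 12, pallet count 6, value 39
Best: $52.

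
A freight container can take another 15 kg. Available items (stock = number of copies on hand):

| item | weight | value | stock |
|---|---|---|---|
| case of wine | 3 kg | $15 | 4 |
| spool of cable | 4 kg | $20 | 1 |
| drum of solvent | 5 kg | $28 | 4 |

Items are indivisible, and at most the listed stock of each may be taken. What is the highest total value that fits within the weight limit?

$84

Best selections within weight 15 and stock limits:
- 3×drum of solvent: weight 15, value 84
- 2×case of wine + 1×spool of cable + 1×drum of solvent: weight 15, value 78
Best: $84.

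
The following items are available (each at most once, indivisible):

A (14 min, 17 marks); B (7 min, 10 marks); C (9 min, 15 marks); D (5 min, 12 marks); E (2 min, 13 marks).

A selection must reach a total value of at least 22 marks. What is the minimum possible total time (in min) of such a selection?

Subsets with value ≥ 22, sorted by total time:
- D+E: time 7, value 25
- B+E: time 9, value 23
Minimum time: 7 min.

7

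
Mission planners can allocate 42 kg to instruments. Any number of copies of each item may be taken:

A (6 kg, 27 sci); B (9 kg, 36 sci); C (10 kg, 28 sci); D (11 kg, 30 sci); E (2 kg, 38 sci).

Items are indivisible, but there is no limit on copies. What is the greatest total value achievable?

798 sci

Best value-per-unit is E at 38/2, and filling with it alone uses mass 21×2=42. No mix of the others beats 21×38 = 798.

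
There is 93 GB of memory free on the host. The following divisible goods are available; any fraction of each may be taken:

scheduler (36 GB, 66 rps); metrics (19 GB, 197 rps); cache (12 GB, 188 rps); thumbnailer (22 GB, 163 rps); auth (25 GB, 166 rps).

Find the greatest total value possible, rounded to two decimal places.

Take in order of value per unit:
- cache (188/12 per unit): all 12 → value 188, running total 188.00
- metrics (197/19 per unit): all 19 → value 197, running total 385.00
- thumbnailer (163/22 per unit): all 22 → value 163, running total 548.00
- auth (166/25 per unit): all 25 → value 166, running total 714.00
- scheduler (66/36 per unit): 15 of 36 → value 15×66/36 = 27.5000, running total 741.50
Total 741.50.

741.50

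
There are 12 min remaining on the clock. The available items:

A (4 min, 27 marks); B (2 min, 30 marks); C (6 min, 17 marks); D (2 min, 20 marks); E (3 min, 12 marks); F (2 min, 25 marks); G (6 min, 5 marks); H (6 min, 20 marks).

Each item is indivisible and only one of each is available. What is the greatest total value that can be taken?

102 marks

Check high-value combinations within 12 min:
- A+B+D+F: time 4+2+2+2=10, value 27+30+20+25=102
- B+D+F+H: time 2+2+2+6=12, value 30+20+25+20=95
- A+B+E+F: time 4+2+3+2=11, value 27+30+12+25=94
- B+C+D+F: time 2+6+2+2=12, value 30+17+20+25=92
- A+B+D+E: time 4+2+2+3=11, value 27+30+20+12=89
Best: 102 marks.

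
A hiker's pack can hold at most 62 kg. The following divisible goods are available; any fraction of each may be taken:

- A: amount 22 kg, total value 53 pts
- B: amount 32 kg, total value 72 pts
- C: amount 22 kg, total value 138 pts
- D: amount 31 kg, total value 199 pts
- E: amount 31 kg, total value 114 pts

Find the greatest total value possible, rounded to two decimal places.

Take in order of value per unit:
- D (199/31 per unit): all 31 → value 199, running total 199.00
- C (138/22 per unit): all 22 → value 138, running total 337.00
- E (114/31 per unit): 9 of 31 → value 9×114/31 = 33.0968, running total 370.10
Total 370.10.

370.10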